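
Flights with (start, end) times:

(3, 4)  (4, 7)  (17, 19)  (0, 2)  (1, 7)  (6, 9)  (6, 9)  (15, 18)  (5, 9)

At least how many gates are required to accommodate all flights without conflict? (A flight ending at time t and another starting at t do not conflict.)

Events (time:±→running): 0:+→1 1:+→2 2:-→1 3:+→2 4:-→1 4:+→2 5:+→3 6:+→4 6:+→5 … peak 5.

5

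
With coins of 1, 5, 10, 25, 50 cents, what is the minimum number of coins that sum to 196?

Use the largest denomination that fits, subtract, and repeat.
196 − 3×50→46 − 1×25→21 − 2×10→1 − 1×1→0
Total coins = 3 + 1 + 2 + 1 = 7

7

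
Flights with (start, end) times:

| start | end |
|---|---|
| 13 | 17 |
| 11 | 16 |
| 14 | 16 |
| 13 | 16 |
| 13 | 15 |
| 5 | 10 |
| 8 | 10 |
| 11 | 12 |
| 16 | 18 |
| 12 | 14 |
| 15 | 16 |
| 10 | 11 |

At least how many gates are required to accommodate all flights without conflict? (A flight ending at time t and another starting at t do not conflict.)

The answer is the maximum number of intervals overlapping at any instant.
Events (time:±→running): 5:+→1 8:+→2 10:-→1 10:-→0 10:+→1 11:-→0 11:+→1 11:+→2 12:-→1 12:+→2 13:+→3 13:+→4 13:+→5 … peak 5.

5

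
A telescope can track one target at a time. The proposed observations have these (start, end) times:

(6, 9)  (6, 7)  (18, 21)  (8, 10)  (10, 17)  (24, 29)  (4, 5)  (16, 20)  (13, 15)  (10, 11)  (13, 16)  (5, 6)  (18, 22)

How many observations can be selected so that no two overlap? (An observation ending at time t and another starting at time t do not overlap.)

Sorted by end: (4,5)  (5,6)  (6,7)  (6,9)  (8,10)  (10,11)  (13,15)  (13,16)  (10,17)  (16,20)  (18,21)  (18,22)  (24,29)
take (4,5); take (5,6); take (6,7); skip (6,9); take (8,10); take (10,11); take (13,15); skip (13,16); skip (10,17); take (16,20); take (24,29).
Selected 8 observations.

8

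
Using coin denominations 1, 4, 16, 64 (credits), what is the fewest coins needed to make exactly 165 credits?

Greedy: take as many of the largest coin as possible, then repeat with the remainder.
165 − 2×64→37 − 2×16→5 − 1×4→1 − 1×1→0
Total coins = 2 + 2 + 1 + 1 = 6

6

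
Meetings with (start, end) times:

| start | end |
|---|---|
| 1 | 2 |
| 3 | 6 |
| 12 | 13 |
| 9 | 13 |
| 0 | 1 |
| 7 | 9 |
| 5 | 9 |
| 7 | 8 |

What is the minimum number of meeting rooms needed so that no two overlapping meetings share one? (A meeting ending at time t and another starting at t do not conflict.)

3

The answer is the maximum number of intervals overlapping at any instant.
starts: [0, 1, 3, 5, 7, 7, 9, 12]
ends:   [1, 2, 6, 8, 9, 9, 13, 13]
s0→1 e1→0 s1→1 e2→0 s3→1 s5→2 e6→1 s7→2 s7→3  — peak 3.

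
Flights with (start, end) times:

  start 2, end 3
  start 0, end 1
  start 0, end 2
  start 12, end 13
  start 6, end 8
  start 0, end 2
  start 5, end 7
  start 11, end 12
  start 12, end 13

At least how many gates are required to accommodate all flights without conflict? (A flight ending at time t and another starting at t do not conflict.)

Count concurrent intervals with a sweep; the peak is the room count.
Events (time:±→running): 0:+→1 0:+→2 0:+→3 … peak 3.

3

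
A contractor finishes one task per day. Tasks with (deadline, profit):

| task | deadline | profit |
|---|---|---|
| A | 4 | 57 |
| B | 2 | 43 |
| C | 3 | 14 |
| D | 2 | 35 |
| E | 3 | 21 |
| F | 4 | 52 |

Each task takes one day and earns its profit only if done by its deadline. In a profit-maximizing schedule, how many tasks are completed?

Take jobs in profit order; each goes to the latest open slot no later than its deadline.
Profit order: A=57 F=52 B=43 D=35 E=21 C=14
Assign: A→slot 4, F→slot 3, B→slot 2, D→slot 1, E skipped, C skipped.
Slots: [1:D] [2:B] [3:F] [4:A]
4 of 6 scheduled.

4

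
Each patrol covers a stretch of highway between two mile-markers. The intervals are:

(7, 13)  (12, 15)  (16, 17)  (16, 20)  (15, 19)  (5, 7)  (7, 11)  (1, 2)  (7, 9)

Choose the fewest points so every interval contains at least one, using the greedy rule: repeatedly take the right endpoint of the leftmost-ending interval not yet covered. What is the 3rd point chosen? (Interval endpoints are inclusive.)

15

Process intervals by earliest right end; each time one isn't hit yet, stab at its right endpoint.
Sorted: [1,2] [5,7] [7,9] [7,11] [7,13] [12,15] [16,17] [15,19] [16,20]
{[1,2]} hit by 2; {[5,7],[7,9],[7,11],[7,13]} hit by 7; {[12,15]} hit by 15; {[16,17],[15,19],[16,20]} hit by 17.
Points: 2, 7, 15, 17 (4 total).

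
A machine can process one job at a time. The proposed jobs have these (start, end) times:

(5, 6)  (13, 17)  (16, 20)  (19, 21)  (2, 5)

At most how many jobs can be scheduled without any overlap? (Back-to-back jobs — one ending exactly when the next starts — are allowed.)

4

Sort by end time and greedily take each interval whose start is ≥ the last chosen end.
Sorted by end: (2,5)  (5,6)  (13,17)  (16,20)  (19,21)
take (2,5); take (5,6); take (13,17); take (19,21).
Selected 4 jobs.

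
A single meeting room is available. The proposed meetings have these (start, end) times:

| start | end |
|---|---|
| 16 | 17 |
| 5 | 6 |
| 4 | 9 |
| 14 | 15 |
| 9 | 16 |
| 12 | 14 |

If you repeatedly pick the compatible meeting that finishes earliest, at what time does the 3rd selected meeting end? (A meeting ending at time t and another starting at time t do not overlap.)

15

By end time: (5,6), (4,9), (12,14), (14,15), (9,16), (16,17).
Pick (5,6); next start ≥ 6 → (12,14); next start ≥ 14 → (14,15); next start ≥ 15 → (16,17).
Selected: (5,6) (12,14) (14,15) (16,17)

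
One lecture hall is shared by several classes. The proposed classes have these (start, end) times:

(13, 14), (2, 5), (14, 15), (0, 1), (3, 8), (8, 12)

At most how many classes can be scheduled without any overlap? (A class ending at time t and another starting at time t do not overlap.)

Order by finish time; keep every interval that doesn't clash with the previous kept one.
By end time: (0,1), (2,5), (3,8), (8,12), (13,14), (14,15).
Pick (0,1); next start ≥ 1 → (2,5); next start ≥ 5 → (8,12); next start ≥ 12 → (13,14); next start ≥ 14 → (14,15).
Selected 5 classes.

5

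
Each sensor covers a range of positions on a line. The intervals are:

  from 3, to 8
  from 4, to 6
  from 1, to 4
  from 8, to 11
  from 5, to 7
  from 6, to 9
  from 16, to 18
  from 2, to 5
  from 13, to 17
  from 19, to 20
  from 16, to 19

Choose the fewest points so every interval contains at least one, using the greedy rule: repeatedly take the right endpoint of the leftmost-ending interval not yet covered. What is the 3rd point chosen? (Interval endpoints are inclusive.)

11

Process intervals by earliest right end; each time one isn't hit yet, stab at its right endpoint.
Sorted: [1,4] [2,5] [4,6] [5,7] [3,8] [6,9] [8,11] [13,17] [16,18] [16,19] [19,20]
{[1,4],[2,5],[4,6]} hit by 4; {[5,7],[3,8],[6,9]} hit by 7; {[8,11]} hit by 11; {[13,17],[16,18],[16,19]} hit by 17; {[19,20]} hit by 20.
Points: 4, 7, 11, 17, 20 (5 total).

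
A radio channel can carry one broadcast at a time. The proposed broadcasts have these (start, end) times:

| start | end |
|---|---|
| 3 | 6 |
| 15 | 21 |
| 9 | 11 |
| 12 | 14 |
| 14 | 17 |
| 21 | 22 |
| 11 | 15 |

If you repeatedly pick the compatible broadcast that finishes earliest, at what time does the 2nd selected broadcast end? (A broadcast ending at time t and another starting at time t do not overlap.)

Sort by end time and greedily take each interval whose start is ≥ the last chosen end.
By end time: (3,6), (9,11), (12,14), (11,15), (14,17), (15,21), (21,22).
Pick (3,6); next start ≥ 6 → (9,11); next start ≥ 11 → (12,14); next start ≥ 14 → (14,17); next start ≥ 17 → (21,22).
Selected: (3,6) (9,11) (12,14) (14,17) (21,22)

11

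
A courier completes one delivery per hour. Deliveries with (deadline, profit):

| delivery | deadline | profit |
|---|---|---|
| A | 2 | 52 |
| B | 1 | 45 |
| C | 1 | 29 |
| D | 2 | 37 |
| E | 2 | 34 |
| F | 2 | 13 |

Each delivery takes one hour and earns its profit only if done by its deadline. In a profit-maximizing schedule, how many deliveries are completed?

2

By profit: A(d2,52), B(d1,45), D(d2,37), E(d2,34), C(d1,29), F(d2,13)
A→slot 2; B→slot 1; D skipped; E skipped; C skipped; F skipped.
2 of 6 scheduled.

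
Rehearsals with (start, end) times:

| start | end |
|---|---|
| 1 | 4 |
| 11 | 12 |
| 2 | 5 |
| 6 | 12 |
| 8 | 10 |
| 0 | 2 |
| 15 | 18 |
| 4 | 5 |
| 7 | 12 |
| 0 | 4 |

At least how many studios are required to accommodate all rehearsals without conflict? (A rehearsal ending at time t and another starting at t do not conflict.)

3

The answer is the maximum number of intervals overlapping at any instant.
Events (time:±→running): 0:+→1 0:+→2 1:+→3 … peak 3.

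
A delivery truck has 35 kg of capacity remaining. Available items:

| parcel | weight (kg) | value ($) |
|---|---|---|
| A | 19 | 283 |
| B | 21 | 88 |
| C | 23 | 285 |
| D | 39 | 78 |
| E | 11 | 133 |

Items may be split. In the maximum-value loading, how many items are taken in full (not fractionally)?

1

Order: A (283/19=14.89) > C (285/23=12.39) > E (133/11=12.09) > B (88/21=4.19) > D (78/39=2.00)
Fill: take A (19 @ 283) → take 16/23 of C → 198.26; 35/35 used.
1 item(s) taken whole; one partial (take 16/23 of C).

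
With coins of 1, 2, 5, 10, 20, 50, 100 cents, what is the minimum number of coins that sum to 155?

Greedy: take as many of the largest coin as possible, then repeat with the remainder.
155 = 1×100 + 1×50 + 1×5
Total coins = 1 + 1 + 1 = 3

3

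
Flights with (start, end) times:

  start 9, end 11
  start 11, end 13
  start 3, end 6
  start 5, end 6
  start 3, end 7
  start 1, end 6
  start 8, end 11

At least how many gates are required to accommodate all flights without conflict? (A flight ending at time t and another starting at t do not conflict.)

starts: [1, 3, 3, 5, 8, 9, 11]
ends:   [6, 6, 6, 7, 11, 11, 13]
s1→1 s3→2 s3→3 s5→4  — peak 4.

4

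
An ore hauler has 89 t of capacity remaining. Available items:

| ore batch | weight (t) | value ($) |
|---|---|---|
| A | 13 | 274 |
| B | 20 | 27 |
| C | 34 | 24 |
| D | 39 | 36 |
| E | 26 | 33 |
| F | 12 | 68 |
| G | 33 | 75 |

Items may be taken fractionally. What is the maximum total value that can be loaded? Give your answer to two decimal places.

457.96

Greedy by value/weight ratio, highest first.
Ratios (sorted): A 21.08, F 5.67, G 2.27, B 1.35, E 1.27, D 0.92, C 0.71
take A (13 @ 274); take F (12 @ 68); take G (33 @ 75); take B (20 @ 27); take 11/26 of E → 13.96. Capacity used 89/89.
Total value = 457.96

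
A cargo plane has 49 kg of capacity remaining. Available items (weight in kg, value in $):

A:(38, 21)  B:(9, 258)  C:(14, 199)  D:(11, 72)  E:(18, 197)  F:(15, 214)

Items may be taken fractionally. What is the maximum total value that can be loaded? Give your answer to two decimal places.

Order: B (258/9=28.67) > F (214/15=14.27) > C (199/14=14.21) > E (197/18=10.94) > D (72/11=6.55) > A (21/38=0.55)
Fill: take B (9 @ 258) → take F (15 @ 214) → take C (14 @ 199) → take 11/18 of E → 120.39; 49/49 used.
Total value = 791.39

791.39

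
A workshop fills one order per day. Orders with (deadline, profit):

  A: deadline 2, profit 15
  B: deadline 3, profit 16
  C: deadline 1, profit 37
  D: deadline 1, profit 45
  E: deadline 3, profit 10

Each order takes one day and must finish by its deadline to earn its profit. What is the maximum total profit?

Sort by profit descending; place each in the latest free slot ≤ its deadline.
Profit order: D=45 C=37 B=16 A=15 E=10
Assign: D→slot 1, C skipped, B→slot 3, A→slot 2, E skipped.
Slots: [1:D] [2:A] [3:B]
Profit = 45 + 15 + 16 = 76

76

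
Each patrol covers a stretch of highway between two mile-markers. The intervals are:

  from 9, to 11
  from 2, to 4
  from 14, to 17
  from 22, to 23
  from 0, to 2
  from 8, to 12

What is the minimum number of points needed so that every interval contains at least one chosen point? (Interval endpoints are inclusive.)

4

Sort by right endpoint; whenever an interval is uncovered, place a point at its right end.
By right end: [0,2]  [2,4]  [9,11]  [8,12]  [14,17]  [22,23]
[0,2] uncovered → point at 2; [9,11] uncovered → point at 11; [14,17] uncovered → point at 17; [22,23] uncovered → point at 23.
Points: 2, 11, 17, 23 (4 total).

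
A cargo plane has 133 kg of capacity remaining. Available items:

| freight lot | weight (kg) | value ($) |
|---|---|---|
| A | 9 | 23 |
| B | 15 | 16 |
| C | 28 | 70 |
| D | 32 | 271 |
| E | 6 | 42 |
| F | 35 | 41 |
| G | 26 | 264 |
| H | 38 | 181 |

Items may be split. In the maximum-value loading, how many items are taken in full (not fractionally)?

5

Greedy by value/weight ratio, highest first.
Ratios (sorted): G 10.15, D 8.47, E 7.00, H 4.76, A 2.56, C 2.50, F 1.17, B 1.07
take G (26 @ 264); take D (32 @ 271); take E (6 @ 42); take H (38 @ 181); take A (9 @ 23); take 22/28 of C → 55.00. Capacity used 133/133.
5 item(s) taken whole; one partial (take 22/28 of C).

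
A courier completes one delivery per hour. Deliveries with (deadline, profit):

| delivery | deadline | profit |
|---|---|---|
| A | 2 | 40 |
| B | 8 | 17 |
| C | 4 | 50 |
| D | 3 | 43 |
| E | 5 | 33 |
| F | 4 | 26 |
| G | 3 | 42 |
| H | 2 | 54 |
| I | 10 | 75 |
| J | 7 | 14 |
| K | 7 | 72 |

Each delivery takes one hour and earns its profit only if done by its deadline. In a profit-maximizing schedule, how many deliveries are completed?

9

Profit order: I=75 K=72 H=54 C=50 D=43 G=42 A=40 E=33 F=26 B=17 J=14
Assign: I→slot 10, K→slot 7, H→slot 2, C→slot 4, D→slot 3, G→slot 1, A skipped, E→slot 5, F skipped, B→slot 8, J→slot 6.
Slots: [1:G] [2:H] [3:D] [4:C] [5:E] [6:J] [7:K] [8:B] [10:I]
9 of 11 scheduled.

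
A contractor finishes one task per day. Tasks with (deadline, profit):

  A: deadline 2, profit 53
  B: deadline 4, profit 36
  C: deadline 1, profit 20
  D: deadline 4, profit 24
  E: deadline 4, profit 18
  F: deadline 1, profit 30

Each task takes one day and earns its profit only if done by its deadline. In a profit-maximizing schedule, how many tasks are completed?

4

Sort by profit descending; place each in the latest free slot ≤ its deadline.
Profit order: A=53 B=36 F=30 D=24 C=20 E=18
Assign: A→slot 2, B→slot 4, F→slot 1, D→slot 3, C skipped, E skipped.
Slots: [1:F] [2:A] [3:D] [4:B]
4 of 6 scheduled.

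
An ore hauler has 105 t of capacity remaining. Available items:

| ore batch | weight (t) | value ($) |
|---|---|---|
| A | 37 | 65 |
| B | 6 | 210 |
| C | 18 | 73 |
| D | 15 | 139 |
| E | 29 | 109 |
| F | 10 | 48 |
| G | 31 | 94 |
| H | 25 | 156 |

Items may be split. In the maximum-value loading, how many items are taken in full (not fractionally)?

Sort by value per unit weight and fill in that order.
Order: B (210/6=35.00) > D (139/15=9.27) > H (156/25=6.24) > F (48/10=4.80) > C (73/18=4.06) > E (109/29=3.76) > G (94/31=3.03) > A (65/37=1.76)
Fill: take B (6 @ 210) → take D (15 @ 139) → take H (25 @ 156) → take F (10 @ 48) → take C (18 @ 73) → take E (29 @ 109) → take 2/31 of G → 6.06; 105/105 used.
6 item(s) taken whole; one partial (take 2/31 of G).

6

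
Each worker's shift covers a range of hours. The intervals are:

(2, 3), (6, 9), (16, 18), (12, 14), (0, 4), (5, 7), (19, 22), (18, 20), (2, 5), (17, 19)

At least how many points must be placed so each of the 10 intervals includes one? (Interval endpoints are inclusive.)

Sort by right endpoint; whenever an interval is uncovered, place a point at its right end.
By right end: [2,3]  [0,4]  [2,5]  [5,7]  [6,9]  [12,14]  [16,18]  [17,19]  [18,20]  [19,22]
[2,3] uncovered → point at 3; [5,7] uncovered → point at 7; [12,14] uncovered → point at 14; [16,18] uncovered → point at 18; [19,22] uncovered → point at 22.
Points: 3, 7, 14, 18, 22 (5 total).

5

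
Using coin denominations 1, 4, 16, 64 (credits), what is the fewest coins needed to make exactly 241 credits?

Greedy: take as many of the largest coin as possible, then repeat with the remainder.
241 − 3×64→49 − 3×16→1 − 1×1→0
Total coins = 3 + 3 + 1 = 7

7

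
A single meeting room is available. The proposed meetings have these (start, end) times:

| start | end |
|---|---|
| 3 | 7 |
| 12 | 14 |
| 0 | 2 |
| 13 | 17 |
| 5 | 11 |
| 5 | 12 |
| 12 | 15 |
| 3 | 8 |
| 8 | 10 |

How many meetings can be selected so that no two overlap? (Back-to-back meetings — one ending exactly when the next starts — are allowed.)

Sort by end time and greedily take each interval whose start is ≥ the last chosen end.
Sorted by end: (0,2)  (3,7)  (3,8)  (8,10)  (5,11)  (5,12)  (12,14)  (12,15)  (13,17)
take (0,2); take (3,7); take (8,10); skip (5,11); take (12,14).
Selected 4 meetings.

4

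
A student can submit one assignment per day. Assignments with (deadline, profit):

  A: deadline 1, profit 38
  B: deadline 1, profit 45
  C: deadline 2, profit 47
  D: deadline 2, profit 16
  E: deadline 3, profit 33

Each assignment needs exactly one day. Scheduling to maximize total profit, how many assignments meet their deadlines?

By profit: C(d2,47), B(d1,45), A(d1,38), E(d3,33), D(d2,16)
C→slot 2; B→slot 1; A skipped; E→slot 3; D skipped.
3 of 5 scheduled.

3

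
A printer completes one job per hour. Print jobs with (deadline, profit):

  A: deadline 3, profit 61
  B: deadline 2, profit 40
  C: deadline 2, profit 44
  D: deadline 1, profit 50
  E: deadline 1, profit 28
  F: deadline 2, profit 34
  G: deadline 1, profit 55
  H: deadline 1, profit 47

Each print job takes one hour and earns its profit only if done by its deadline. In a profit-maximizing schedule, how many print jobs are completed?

Take jobs in profit order; each goes to the latest open slot no later than its deadline.
By profit: A(d3,61), G(d1,55), D(d1,50), H(d1,47), C(d2,44), B(d2,40), F(d2,34), E(d1,28)
A→slot 3; G→slot 1; D skipped; H skipped; C→slot 2; B skipped; F skipped; E skipped.
3 of 8 scheduled.

3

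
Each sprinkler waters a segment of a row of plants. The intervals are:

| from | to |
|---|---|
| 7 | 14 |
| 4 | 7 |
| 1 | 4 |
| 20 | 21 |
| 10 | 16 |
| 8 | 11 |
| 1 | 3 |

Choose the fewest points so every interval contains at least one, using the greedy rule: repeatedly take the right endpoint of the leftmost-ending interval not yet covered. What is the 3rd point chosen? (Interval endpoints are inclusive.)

11

Process intervals by earliest right end; each time one isn't hit yet, stab at its right endpoint.
Sorted: [1,3] [1,4] [4,7] [8,11] [7,14] [10,16] [20,21]
{[1,3],[1,4]} hit by 3; {[4,7]} hit by 7; {[8,11],[7,14],[10,16]} hit by 11; {[20,21]} hit by 21.
Points: 3, 7, 11, 21 (4 total).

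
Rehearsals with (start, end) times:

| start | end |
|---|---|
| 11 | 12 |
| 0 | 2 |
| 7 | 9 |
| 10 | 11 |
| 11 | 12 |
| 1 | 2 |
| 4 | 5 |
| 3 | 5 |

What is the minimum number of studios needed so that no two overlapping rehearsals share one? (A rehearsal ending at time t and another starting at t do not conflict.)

starts: [0, 1, 3, 4, 7, 10, 11, 11]
ends:   [2, 2, 5, 5, 9, 11, 12, 12]
s0→1 s1→2  — peak 2.

2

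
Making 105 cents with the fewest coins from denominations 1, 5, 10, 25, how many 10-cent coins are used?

105 − 4×25→5 − 1×5→0
Count of 10: 0

0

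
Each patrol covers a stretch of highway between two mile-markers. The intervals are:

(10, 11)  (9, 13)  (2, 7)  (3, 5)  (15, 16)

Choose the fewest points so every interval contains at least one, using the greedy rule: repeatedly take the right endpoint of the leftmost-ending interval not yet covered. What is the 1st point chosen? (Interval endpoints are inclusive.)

By right end: [3,5]  [2,7]  [10,11]  [9,13]  [15,16]
[3,5] uncovered → point at 5; [10,11] uncovered → point at 11; [15,16] uncovered → point at 16.
Points: 5, 11, 16 (3 total).

5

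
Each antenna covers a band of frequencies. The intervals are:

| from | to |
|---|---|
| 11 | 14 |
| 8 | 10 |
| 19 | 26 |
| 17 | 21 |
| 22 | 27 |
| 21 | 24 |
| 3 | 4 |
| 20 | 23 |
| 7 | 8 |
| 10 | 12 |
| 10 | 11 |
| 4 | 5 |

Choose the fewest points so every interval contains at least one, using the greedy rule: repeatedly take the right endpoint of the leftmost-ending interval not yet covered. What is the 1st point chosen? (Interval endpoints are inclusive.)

4

Sort by right endpoint; whenever an interval is uncovered, place a point at its right end.
By right end: [3,4]  [4,5]  [7,8]  [8,10]  [10,11]  [10,12]  [11,14]  [17,21]  [20,23]  [21,24]  [19,26]  [22,27]
[3,4] uncovered → point at 4; [7,8] uncovered → point at 8; [10,11] uncovered → point at 11; [17,21] uncovered → point at 21; [22,27] uncovered → point at 27.
Points: 4, 8, 11, 21, 27 (5 total).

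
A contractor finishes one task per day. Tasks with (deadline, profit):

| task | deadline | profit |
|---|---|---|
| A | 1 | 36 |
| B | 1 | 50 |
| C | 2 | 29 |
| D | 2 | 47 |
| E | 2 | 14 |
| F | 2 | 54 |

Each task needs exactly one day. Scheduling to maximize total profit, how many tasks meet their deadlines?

Take jobs in profit order; each goes to the latest open slot no later than its deadline.
By profit: F(d2,54), B(d1,50), D(d2,47), A(d1,36), C(d2,29), E(d2,14)
F→slot 2; B→slot 1; D skipped; A skipped; C skipped; E skipped.
2 of 6 scheduled.

2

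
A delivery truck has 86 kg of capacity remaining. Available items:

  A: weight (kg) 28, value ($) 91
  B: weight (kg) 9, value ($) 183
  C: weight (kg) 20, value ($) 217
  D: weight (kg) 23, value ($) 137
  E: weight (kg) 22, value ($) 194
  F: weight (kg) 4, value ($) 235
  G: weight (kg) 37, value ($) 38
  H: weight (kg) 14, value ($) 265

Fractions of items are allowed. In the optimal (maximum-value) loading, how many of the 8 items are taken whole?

5

Greedy by value/weight ratio, highest first.
Order: F (235/4=58.75) > B (183/9=20.33) > H (265/14=18.93) > C (217/20=10.85) > E (194/22=8.82) > D (137/23=5.96) > A (91/28=3.25) > G (38/37=1.03)
Fill: take F (4 @ 235) → take B (9 @ 183) → take H (14 @ 265) → take C (20 @ 217) → take E (22 @ 194) → take 17/23 of D → 101.26; 86/86 used.
5 item(s) taken whole; one partial (take 17/23 of D).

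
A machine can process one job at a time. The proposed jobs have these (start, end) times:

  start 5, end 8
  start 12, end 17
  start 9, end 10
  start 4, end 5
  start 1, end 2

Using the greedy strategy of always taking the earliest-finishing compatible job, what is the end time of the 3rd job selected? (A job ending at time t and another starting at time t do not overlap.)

Greedy by earliest finish: after sorting by end time, pick each interval compatible with the last pick.
Sorted by end: (1,2)  (4,5)  (5,8)  (9,10)  (12,17)
take (1,2); take (4,5); take (5,8); take (9,10); take (12,17).
Selected: (1,2) (4,5) (5,8) (9,10) (12,17)

8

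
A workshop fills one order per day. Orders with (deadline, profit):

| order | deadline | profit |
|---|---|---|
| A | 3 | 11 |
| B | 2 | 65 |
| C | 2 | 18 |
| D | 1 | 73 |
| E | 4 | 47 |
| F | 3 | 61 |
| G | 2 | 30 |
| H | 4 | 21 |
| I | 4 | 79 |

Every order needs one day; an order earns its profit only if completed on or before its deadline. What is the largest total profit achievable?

Take jobs in profit order; each goes to the latest open slot no later than its deadline.
By profit: I(d4,79), D(d1,73), B(d2,65), F(d3,61), E(d4,47), G(d2,30), H(d4,21), C(d2,18), A(d3,11)
I→slot 4; D→slot 1; B→slot 2; F→slot 3; E skipped; G skipped; H skipped; C skipped; A skipped.
Profit = 73 + 65 + 61 + 79 = 278

278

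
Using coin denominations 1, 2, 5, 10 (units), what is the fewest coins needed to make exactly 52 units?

6

Use the largest denomination that fits, subtract, and repeat.
52 − 5×10→2 − 1×2→0
Total coins = 5 + 1 = 6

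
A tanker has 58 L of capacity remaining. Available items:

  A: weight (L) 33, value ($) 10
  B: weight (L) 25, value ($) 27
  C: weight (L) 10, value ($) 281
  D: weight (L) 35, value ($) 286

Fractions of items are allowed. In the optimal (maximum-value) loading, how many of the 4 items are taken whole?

2

Greedy by value/weight ratio, highest first.
Order: C (281/10=28.10) > D (286/35=8.17) > B (27/25=1.08) > A (10/33=0.30)
Fill: take C (10 @ 281) → take D (35 @ 286) → take 13/25 of B → 14.04; 58/58 used.
2 item(s) taken whole; one partial (take 13/25 of B).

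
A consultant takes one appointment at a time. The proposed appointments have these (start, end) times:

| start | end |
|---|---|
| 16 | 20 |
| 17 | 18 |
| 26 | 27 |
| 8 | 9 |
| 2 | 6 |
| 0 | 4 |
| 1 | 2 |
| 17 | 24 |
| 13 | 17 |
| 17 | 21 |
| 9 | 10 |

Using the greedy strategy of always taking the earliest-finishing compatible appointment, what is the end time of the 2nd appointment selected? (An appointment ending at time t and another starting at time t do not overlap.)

6

Sorted by end: (1,2)  (0,4)  (2,6)  (8,9)  (9,10)  (13,17)  (17,18)  (16,20)  (17,21)  (17,24)  (26,27)
take (1,2); skip (0,4); take (2,6); take (8,9); take (9,10); take (13,17); take (17,18); take (26,27).
Selected: (1,2) (2,6) (8,9) (9,10) (13,17) (17,18) (26,27)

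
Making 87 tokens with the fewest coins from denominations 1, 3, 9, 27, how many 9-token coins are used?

0

Use the largest denomination that fits, subtract, and repeat.
87 − 3×27→6 − 2×3→0
Count of 9: 0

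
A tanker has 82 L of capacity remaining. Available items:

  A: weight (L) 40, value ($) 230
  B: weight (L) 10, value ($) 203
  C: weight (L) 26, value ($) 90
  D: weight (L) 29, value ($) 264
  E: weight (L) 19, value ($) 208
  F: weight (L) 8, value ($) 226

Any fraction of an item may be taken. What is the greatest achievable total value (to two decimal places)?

993.00

Sort by value per unit weight and fill in that order.
Ratios (sorted): F 28.25, B 20.30, E 10.95, D 9.10, A 5.75, C 3.46
take F (8 @ 226); take B (10 @ 203); take E (19 @ 208); take D (29 @ 264); take 16/40 of A → 92.00. Capacity used 82/82.
Total value = 993.00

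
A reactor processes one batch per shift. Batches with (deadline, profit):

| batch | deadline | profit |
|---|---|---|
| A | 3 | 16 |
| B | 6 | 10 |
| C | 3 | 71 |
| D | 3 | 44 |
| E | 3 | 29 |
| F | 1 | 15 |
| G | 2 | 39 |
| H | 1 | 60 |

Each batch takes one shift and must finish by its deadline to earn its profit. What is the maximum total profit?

185

Sort by profit descending; place each in the latest free slot ≤ its deadline.
Profit order: C=71 H=60 D=44 G=39 E=29 A=16 F=15 B=10
Assign: C→slot 3, H→slot 1, D→slot 2, G skipped, E skipped, A skipped, F skipped, B→slot 6.
Slots: [1:H] [2:D] [3:C] [6:B]
Profit = 60 + 44 + 71 + 10 = 185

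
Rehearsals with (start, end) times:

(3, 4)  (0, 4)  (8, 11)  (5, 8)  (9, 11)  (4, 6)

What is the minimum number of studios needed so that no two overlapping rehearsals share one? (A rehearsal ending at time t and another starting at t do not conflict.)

2

Events (time:±→running): 0:+→1 3:+→2 … peak 2.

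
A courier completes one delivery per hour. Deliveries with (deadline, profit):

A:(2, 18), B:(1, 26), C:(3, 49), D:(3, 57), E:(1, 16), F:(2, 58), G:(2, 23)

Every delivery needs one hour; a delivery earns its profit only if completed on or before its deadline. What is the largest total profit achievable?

Take jobs in profit order; each goes to the latest open slot no later than its deadline.
Profit order: F=58 D=57 C=49 B=26 G=23 A=18 E=16
Assign: F→slot 2, D→slot 3, C→slot 1, B skipped, G skipped, A skipped, E skipped.
Slots: [1:C] [2:F] [3:D]
Profit = 49 + 58 + 57 = 164

164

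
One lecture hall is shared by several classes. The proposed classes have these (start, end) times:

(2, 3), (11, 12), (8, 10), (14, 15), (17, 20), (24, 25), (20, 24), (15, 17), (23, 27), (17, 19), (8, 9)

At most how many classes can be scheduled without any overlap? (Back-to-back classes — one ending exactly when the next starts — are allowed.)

Greedy by earliest finish: after sorting by end time, pick each interval compatible with the last pick.
Sorted by end: (2,3)  (8,9)  (8,10)  (11,12)  (14,15)  (15,17)  (17,19)  (17,20)  (20,24)  (24,25)  (23,27)
take (2,3); take (8,9); skip (8,10); take (11,12); take (14,15); take (15,17); take (17,19); take (20,24); take (24,25).
Selected 8 classes.

8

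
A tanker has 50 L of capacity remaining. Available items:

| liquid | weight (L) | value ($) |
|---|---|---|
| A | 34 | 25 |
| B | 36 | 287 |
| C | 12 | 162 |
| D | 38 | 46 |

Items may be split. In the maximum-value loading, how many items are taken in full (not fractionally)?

2

Ratios (sorted): C 13.50, B 7.97, D 1.21, A 0.74
take C (12 @ 162); take B (36 @ 287); take 2/38 of D → 2.42. Capacity used 50/50.
2 item(s) taken whole; one partial (take 2/38 of D).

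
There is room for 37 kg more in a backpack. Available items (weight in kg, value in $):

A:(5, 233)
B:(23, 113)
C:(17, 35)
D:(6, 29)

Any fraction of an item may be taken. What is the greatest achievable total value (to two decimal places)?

381.18

Greedy by value/weight ratio, highest first.
Ratios (sorted): A 46.60, B 4.91, D 4.83, C 2.06
take A (5 @ 233); take B (23 @ 113); take D (6 @ 29); take 3/17 of C → 6.18. Capacity used 37/37.
Total value = 381.18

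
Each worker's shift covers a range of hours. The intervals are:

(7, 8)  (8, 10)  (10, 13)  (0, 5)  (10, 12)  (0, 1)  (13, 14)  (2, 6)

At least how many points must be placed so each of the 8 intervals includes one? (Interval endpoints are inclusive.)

5

Sorted: [0,1] [0,5] [2,6] [7,8] [8,10] [10,12] [10,13] [13,14]
{[0,1],[0,5]} hit by 1; {[2,6]} hit by 6; {[7,8],[8,10]} hit by 8; {[10,12],[10,13]} hit by 12; {[13,14]} hit by 14.
Points: 1, 6, 8, 12, 14 (5 total).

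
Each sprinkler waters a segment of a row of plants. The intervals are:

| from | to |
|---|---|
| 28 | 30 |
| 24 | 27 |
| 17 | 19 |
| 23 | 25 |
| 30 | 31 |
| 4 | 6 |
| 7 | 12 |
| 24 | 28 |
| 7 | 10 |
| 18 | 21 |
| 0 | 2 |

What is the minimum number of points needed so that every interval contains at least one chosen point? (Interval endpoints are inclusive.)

Process intervals by earliest right end; each time one isn't hit yet, stab at its right endpoint.
Sorted: [0,2] [4,6] [7,10] [7,12] [17,19] [18,21] [23,25] [24,27] [24,28] [28,30] [30,31]
{[0,2]} hit by 2; {[4,6]} hit by 6; {[7,10],[7,12]} hit by 10; {[17,19],[18,21]} hit by 19; {[23,25],[24,27],[24,28]} hit by 25; {[28,30],[30,31]} hit by 30.
Points: 2, 6, 10, 19, 25, 30 (6 total).

6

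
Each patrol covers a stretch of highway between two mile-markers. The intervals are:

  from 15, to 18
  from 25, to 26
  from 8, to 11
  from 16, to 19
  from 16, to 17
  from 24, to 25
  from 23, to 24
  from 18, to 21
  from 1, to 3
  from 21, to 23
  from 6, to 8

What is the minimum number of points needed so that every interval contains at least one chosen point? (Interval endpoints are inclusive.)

6

By right end: [1,3]  [6,8]  [8,11]  [16,17]  [15,18]  [16,19]  [18,21]  [21,23]  [23,24]  [24,25]  [25,26]
[1,3] uncovered → point at 3; [6,8] uncovered → point at 8; [16,17] uncovered → point at 17; [18,21] uncovered → point at 21; [23,24] uncovered → point at 24; [25,26] uncovered → point at 26.
Points: 3, 8, 17, 21, 24, 26 (6 total).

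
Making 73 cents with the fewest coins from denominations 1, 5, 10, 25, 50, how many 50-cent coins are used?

Use the largest denomination that fits, subtract, and repeat.
73 = 1×50 + 2×10 + 3×1
Count of 50: 1

1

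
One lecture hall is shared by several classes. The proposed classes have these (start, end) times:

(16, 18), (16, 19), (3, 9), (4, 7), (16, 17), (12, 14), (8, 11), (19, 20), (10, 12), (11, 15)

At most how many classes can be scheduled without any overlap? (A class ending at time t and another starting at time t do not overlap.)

5

Sorted by end: (4,7)  (3,9)  (8,11)  (10,12)  (12,14)  (11,15)  (16,17)  (16,18)  (16,19)  (19,20)
take (4,7); skip (3,9); take (8,11); take (12,14); take (16,17); skip (16,19); take (19,20).
Selected 5 classes.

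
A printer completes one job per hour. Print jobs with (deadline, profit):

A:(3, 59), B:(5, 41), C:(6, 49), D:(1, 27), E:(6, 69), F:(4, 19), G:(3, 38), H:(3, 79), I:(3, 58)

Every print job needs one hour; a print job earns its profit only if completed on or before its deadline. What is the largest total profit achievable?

Take jobs in profit order; each goes to the latest open slot no later than its deadline.
By profit: H(d3,79), E(d6,69), A(d3,59), I(d3,58), C(d6,49), B(d5,41), G(d3,38), D(d1,27), F(d4,19)
H→slot 3; E→slot 6; A→slot 2; I→slot 1; C→slot 5; B→slot 4; G skipped; D skipped; F skipped.
Profit = 58 + 59 + 79 + 41 + 49 + 69 = 355

355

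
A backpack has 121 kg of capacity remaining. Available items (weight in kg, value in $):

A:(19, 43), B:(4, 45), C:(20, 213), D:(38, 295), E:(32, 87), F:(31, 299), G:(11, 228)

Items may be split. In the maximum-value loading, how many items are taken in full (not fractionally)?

Sort by value per unit weight and fill in that order.
Order: G (228/11=20.73) > B (45/4=11.25) > C (213/20=10.65) > F (299/31=9.65) > D (295/38=7.76) > E (87/32=2.72) > A (43/19=2.26)
Fill: take G (11 @ 228) → take B (4 @ 45) → take C (20 @ 213) → take F (31 @ 299) → take D (38 @ 295) → take 17/32 of E → 46.22; 121/121 used.
5 item(s) taken whole; one partial (take 17/32 of E).

5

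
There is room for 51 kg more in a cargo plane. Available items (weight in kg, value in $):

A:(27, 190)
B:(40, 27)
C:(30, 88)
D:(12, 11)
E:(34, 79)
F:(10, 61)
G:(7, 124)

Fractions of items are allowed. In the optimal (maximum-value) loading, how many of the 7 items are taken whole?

Order: G (124/7=17.71) > A (190/27=7.04) > F (61/10=6.10) > C (88/30=2.93) > E (79/34=2.32) > D (11/12=0.92) > B (27/40=0.68)
Fill: take G (7 @ 124) → take A (27 @ 190) → take F (10 @ 61) → take 7/30 of C → 20.53; 51/51 used.
3 item(s) taken whole; one partial (take 7/30 of C).

3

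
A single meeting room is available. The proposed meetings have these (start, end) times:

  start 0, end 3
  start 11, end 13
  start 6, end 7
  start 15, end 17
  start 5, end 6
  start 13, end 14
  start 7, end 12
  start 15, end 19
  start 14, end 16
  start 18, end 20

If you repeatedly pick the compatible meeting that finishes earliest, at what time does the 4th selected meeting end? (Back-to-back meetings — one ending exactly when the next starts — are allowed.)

Sort by end time and greedily take each interval whose start is ≥ the last chosen end.
Sorted by end: (0,3)  (5,6)  (6,7)  (7,12)  (11,13)  (13,14)  (14,16)  (15,17)  (15,19)  (18,20)
take (0,3); take (5,6); take (6,7); take (7,12); take (13,14); take (14,16); skip (15,17); skip (15,19); take (18,20).
Selected: (0,3) (5,6) (6,7) (7,12) (13,14) (14,16) (18,20)

12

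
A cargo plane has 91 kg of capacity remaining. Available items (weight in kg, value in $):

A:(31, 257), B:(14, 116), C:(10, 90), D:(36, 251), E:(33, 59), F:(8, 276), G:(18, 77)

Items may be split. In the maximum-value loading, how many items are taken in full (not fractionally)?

Sort by value per unit weight and fill in that order.
Ratios (sorted): F 34.50, C 9.00, A 8.29, B 8.29, D 6.97, G 4.28, E 1.79
take F (8 @ 276); take C (10 @ 90); take A (31 @ 257); take B (14 @ 116); take 28/36 of D → 195.22. Capacity used 91/91.
4 item(s) taken whole; one partial (take 28/36 of D).

4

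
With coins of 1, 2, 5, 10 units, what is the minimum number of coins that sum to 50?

50 − 5×10→0
Total coins = 5 = 5

5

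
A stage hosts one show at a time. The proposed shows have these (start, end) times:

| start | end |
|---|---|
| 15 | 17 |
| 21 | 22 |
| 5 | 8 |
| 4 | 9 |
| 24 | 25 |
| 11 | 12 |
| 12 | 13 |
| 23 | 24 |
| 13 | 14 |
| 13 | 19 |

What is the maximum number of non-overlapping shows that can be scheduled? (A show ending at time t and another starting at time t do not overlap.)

Sorted by end: (5,8)  (4,9)  (11,12)  (12,13)  (13,14)  (15,17)  (13,19)  (21,22)  (23,24)  (24,25)
take (5,8); skip (4,9); take (11,12); take (12,13); take (13,14); take (15,17); take (21,22); take (23,24); take (24,25).
Selected 8 shows.

8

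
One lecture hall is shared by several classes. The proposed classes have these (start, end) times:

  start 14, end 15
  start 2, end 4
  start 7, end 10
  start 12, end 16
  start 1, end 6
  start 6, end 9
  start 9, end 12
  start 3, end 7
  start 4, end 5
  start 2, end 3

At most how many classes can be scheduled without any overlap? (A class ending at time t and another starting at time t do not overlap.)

Order by finish time; keep every interval that doesn't clash with the previous kept one.
By end time: (2,3), (2,4), (4,5), (1,6), (3,7), (6,9), (7,10), (9,12), (14,15), (12,16).
Pick (2,3); next start ≥ 3 → (4,5); next start ≥ 5 → (6,9); next start ≥ 9 → (9,12); next start ≥ 12 → (14,15).
Selected 5 classes.

5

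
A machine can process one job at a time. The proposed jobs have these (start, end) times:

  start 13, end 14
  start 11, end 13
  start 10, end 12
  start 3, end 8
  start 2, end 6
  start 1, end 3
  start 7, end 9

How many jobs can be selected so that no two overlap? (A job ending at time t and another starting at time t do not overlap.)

4

Sort by end time and greedily take each interval whose start is ≥ the last chosen end.
Sorted by end: (1,3)  (2,6)  (3,8)  (7,9)  (10,12)  (11,13)  (13,14)
take (1,3); take (3,8); take (10,12); take (13,14).
Selected 4 jobs.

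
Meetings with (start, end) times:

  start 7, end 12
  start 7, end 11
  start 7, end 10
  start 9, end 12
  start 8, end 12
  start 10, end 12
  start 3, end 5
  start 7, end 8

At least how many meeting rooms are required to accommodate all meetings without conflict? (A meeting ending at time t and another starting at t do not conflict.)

5

starts: [3, 7, 7, 7, 7, 8, 9, 10]
ends:   [5, 8, 10, 11, 12, 12, 12, 12]
s3→1 e5→0 s7→1 s7→2 s7→3 s7→4 e8→3 s8→4 s9→5  — peak 5.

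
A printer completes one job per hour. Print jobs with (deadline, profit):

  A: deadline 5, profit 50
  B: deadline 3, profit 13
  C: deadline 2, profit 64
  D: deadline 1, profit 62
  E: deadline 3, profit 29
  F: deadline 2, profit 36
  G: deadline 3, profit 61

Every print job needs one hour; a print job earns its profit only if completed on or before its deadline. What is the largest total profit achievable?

Take jobs in profit order; each goes to the latest open slot no later than its deadline.
By profit: C(d2,64), D(d1,62), G(d3,61), A(d5,50), F(d2,36), E(d3,29), B(d3,13)
C→slot 2; D→slot 1; G→slot 3; A→slot 5; F skipped; E skipped; B skipped.
Profit = 62 + 64 + 61 + 50 = 237

237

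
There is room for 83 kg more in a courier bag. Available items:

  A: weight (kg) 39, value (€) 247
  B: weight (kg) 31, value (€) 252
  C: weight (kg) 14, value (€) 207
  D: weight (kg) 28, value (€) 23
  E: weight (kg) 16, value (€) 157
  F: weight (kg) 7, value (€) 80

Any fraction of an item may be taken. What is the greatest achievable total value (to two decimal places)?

791.00

Ratios (sorted): C 14.79, F 11.43, E 9.81, B 8.13, A 6.33, D 0.82
take C (14 @ 207); take F (7 @ 80); take E (16 @ 157); take B (31 @ 252); take 15/39 of A → 95.00. Capacity used 83/83.
Total value = 791.00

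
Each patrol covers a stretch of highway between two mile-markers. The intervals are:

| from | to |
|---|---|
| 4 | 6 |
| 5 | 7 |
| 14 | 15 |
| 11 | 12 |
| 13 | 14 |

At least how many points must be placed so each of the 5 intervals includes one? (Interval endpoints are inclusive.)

3

By right end: [4,6]  [5,7]  [11,12]  [13,14]  [14,15]
[4,6] uncovered → point at 6; [11,12] uncovered → point at 12; [13,14] uncovered → point at 14.
Points: 6, 12, 14 (3 total).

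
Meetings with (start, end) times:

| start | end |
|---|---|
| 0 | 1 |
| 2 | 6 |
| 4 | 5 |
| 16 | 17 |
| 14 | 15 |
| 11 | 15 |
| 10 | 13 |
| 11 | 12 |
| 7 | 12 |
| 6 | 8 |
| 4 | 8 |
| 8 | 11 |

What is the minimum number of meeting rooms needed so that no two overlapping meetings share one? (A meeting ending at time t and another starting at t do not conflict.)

4

Count concurrent intervals with a sweep; the peak is the room count.
Events (time:±→running): 0:+→1 1:-→0 2:+→1 4:+→2 4:+→3 5:-→2 6:-→1 6:+→2 7:+→3 8:-→2 8:-→1 8:+→2 10:+→3 11:-→2 11:+→3 11:+→4 … peak 4.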